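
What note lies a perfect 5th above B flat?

F

B up a perfect fifth is F#, so the target letter is F.
From Bb, a perfect fifth is 7 semitones up: F.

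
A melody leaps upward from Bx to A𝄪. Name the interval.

The letter names run B→A, a span of 6 letter steps, so the interval is some kind of seventh.
B## to A## is 10 semitones. A major seventh is 11, so 10 makes it minor.

minor seventh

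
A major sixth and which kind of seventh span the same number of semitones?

A major sixth spans 9 semitones.
A seventh spanning 9 semitones is diminished (the major seventh is 11).

diminished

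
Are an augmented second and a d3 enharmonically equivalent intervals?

No

An augmented second spans 3 semitones; a diminished third spans 2.
The spans differ, so they are not enharmonic equivalents.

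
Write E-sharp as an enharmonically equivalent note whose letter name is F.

E# is pitch class 5. The letter F alone is pitch class 5.
Pitch class 5 on F needs no accidental: F.

F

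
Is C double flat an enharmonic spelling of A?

No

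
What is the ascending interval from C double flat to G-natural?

Counting letters C–D–E–F–G gives a fifth.
Cbb→G = 9 semitones, 2 wider than the perfect fifth (7), so doubly augmented.

doubly augmented fifth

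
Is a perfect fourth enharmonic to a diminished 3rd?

No

A perfect fourth spans 5 semitones; a diminished third spans 2.
The spans differ, so they are not enharmonic equivalents.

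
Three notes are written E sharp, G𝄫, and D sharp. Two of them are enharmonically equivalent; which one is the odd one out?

D#

In 12-tone equal temperament, enharmonic equivalents share a pitch class. E# is pitch class 5; Gbb is pitch class 5; D# is pitch class 3.
E# and Gbb share pitch class 5, while D# is pitch class 3.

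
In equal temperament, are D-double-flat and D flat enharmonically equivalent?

Two spellings are enharmonically equivalent only if they share a pitch class.
Here Dbb → 0, Db → 1; 0 ≠ 1, so they are not.

No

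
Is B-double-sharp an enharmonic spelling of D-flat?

Yes

B## is pitch class 1; Db is pitch class 1.
All spellings map to pitch class 1, so they are enharmonically equivalent.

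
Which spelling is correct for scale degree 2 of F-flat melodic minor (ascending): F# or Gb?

Gb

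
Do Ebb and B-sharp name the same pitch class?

No

Two spellings are enharmonically equivalent only if they share a pitch class.
Here Ebb → 2, B# → 0; 0 ≠ 2, so they are not.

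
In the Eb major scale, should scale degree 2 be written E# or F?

F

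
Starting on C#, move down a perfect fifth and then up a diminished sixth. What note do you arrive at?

A perfect fifth down from C# is F# (letter F, 7 semitones down).
A diminished sixth up from F# is Db (letter D, 7 semitones up).

Db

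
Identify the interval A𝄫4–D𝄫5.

The letter names run A→D, a span of 3 letter steps, so the interval is some kind of fourth.
Abb to Dbb is 5 semitones. A perfect fourth is 5, so 5 makes it perfect.

perfect fourth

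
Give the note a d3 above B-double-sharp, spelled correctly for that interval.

B up a major third is D#, so the target letter is D.
From B##, a diminished third is 2 semitones up: D#.

D#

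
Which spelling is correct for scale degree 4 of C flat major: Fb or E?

Fb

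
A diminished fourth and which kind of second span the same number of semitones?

doubly augmented

A diminished fourth spans 4 semitones.
A second spanning 4 semitones is doubly augmented (the major second is 2).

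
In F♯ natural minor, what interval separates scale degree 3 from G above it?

minor seventh

Scale degree 3 of F# natural minor is A.
A up to G: letters A→G make it a seventh; 10 semitones makes it minor.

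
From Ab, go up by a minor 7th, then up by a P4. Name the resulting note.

A minor seventh up from Ab is Gb (letter G, 10 semitones up).
A perfect fourth up from Gb is Cb (letter C, 5 semitones up).

Cb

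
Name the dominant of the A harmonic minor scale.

The A harmonic minor scale runs A B C D E F G#.
Degree 5 is E.

E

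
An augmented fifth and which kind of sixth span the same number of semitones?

minor

An augmented fifth spans 8 semitones.
A sixth spanning 8 semitones is minor (the major sixth is 9).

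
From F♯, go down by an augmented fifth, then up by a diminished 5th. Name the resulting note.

Fb

An augmented fifth down from F# is Bb (letter B, 8 semitones down).
A diminished fifth up from Bb is Fb (letter F, 6 semitones up).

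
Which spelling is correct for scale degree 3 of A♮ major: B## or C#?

Each scale degree takes a distinct letter name. Degree 3 of a scale on A must use the letter C.
C# and B## are enharmonically the same pitch, but only C# uses the letter C, so it is the correct spelling here.

C#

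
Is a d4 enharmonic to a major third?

A diminished fourth spans 4 semitones; a major third spans 4.
They are enharmonically equivalent.

Yes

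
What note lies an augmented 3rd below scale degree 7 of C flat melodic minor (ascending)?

Scale degree 7 of Cb melodic minor (ascending) is Bb.
An augmented third (5 semitones) below Bb lands on the letter G, giving Gbb.

Gbb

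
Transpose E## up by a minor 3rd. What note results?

E up a major third is G#, so the target letter is G.
From E##, a minor third is 3 semitones up: G##.

G##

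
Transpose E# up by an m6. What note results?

E up a major sixth is C#, so the target letter is C.
From E#, a minor sixth is 8 semitones up: C#.

C#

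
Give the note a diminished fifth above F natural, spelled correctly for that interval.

A fifth above F lands on the letter C.
A diminished fifth spans 6 semitones, so F moves to pitch class 11. On the letter C that is Cb.

Cb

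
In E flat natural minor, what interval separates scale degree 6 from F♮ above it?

Scale degree 6 of Eb natural minor is Cb.
Cb up to F: letters C→F make it a fourth; 6 semitones makes it augmented.

augmented fourth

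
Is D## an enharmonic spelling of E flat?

No

D## is pitch class 4; Eb is pitch class 3.
The pitch classes differ (4 vs. 3), so they are not enharmonic equivalents.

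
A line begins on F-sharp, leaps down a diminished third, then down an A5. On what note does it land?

A diminished third down from F# is D## (letter D, 2 semitones down).
An augmented fifth down from D## is G# (letter G, 8 semitones down).

G#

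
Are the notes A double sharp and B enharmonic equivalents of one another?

Yes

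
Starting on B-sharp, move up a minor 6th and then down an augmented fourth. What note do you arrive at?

A minor sixth up from B# is G# (letter G, 8 semitones up).
An augmented fourth down from G# is D (letter D, 6 semitones down).

D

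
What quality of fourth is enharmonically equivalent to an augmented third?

An augmented third spans 5 semitones.
A fourth spanning 5 semitones is perfect (the perfect fourth is 5).

perfect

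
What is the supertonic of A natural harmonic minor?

B

The A harmonic minor scale runs A B C D E F G#.
Degree 2 is B.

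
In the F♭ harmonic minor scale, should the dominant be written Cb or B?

Each scale degree takes a distinct letter name. Degree 5 of a scale on F must use the letter C.
Cb and B are enharmonically the same pitch, but only Cb uses the letter C, so it is the correct spelling here.

Cb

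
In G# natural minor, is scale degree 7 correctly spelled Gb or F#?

F#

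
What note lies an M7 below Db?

D down a major seventh is Eb, so the target letter is E.
From Db, a major seventh is 11 semitones down: Ebb.

Ebb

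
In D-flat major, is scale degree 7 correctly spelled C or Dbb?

C

Each scale degree takes a distinct letter name. Degree 7 of a scale on D must use the letter C.
C and Dbb are enharmonically the same pitch, but only C uses the letter C, so it is the correct spelling here.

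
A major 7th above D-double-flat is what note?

D up a major seventh is C#, so the target letter is C.
From Dbb, a major seventh is 11 semitones up: Cb.

Cb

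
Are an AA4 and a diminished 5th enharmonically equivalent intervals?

A doubly augmented fourth spans 7 semitones; a diminished fifth spans 6.
The spans differ, so they are not enharmonic equivalents.

No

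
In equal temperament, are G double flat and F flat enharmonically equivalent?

No

Gbb is pitch class 5; Fb is pitch class 4.
The pitch classes differ (5 vs. 4), so they are not enharmonic equivalents.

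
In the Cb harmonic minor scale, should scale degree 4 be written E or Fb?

Each scale degree takes a distinct letter name. Degree 4 of a scale on C must use the letter F.
Fb and E are enharmonically the same pitch, but only Fb uses the letter F, so it is the correct spelling here.

Fb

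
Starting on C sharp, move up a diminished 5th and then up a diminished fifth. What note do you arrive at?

A diminished fifth up from C# is G (letter G, 6 semitones up).
A diminished fifth up from G is Db (letter D, 6 semitones up).

Db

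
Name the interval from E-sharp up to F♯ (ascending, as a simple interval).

Counting letters E–F gives a second.
E#→F# = 1 semitone, 1 narrower than the major second (2), so minor.

minor second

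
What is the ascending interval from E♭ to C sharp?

augmented sixth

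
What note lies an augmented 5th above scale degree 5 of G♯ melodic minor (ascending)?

A##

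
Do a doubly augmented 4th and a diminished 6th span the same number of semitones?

A doubly augmented fourth spans 7 semitones; a diminished sixth spans 7.
They are enharmonically equivalent.

Yes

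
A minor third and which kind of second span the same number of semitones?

A minor third spans 3 semitones.
A second spanning 3 semitones is augmented (the major second is 2).

augmented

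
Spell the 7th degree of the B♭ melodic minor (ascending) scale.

A

Degree 7 takes the letter 6 steps above B, which is A.
In melodic minor (ascending), degree 7 sits 11 semitones above the tonic. Bb + 11 semitones is pitch class 9, spelled on A as A.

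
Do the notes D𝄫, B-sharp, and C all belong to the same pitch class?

Dbb is pitch class 0; B# is pitch class 0; C is pitch class 0.
All spellings map to pitch class 0, so they are enharmonically equivalent.

Yes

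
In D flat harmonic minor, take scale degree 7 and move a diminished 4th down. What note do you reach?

G#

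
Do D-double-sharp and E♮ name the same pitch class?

Yes

D## is pitch class 4; E is pitch class 4.
All spellings map to pitch class 4, so they are enharmonically equivalent.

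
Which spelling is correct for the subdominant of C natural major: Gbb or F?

F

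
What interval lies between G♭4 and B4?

The letter names run G→B, a span of 2 letter steps, so the interval is some kind of third.
Gb to B is 5 semitones. A major third is 4, so 5 makes it augmented.

augmented third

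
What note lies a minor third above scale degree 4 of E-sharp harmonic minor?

C#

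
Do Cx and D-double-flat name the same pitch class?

No

C## is pitch class 2; Dbb is pitch class 0.
The pitch classes differ (2 vs. 0), so they are not enharmonic equivalents.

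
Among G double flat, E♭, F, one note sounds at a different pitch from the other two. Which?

In 12-tone equal temperament, enharmonic equivalents share a pitch class. Gbb is pitch class 5; Eb is pitch class 3; F is pitch class 5.
Gbb and F share pitch class 5, while Eb is pitch class 3.

Eb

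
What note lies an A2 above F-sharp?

G##

A second above F lands on the letter G.
An augmented second spans 3 semitones, so F# moves to pitch class 9. On the letter G that is G##.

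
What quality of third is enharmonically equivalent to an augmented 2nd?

An augmented second spans 3 semitones.
A third spanning 3 semitones is minor (the major third is 4).

minor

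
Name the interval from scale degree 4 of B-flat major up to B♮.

Scale degree 4 of Bb major is Eb.
Eb up to B: letters E→B make it a fifth; 8 semitones makes it augmented.

augmented fifth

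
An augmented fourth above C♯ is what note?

A fourth above C lands on the letter F.
An augmented fourth spans 6 semitones, so C# moves to pitch class 7. On the letter F that is F##.

F##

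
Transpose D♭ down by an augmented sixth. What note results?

Fbb

A sixth below D lands on the letter F.
An augmented sixth spans 10 semitones, so Db moves to pitch class 3. On the letter F that is Fbb.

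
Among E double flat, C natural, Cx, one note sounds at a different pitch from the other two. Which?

C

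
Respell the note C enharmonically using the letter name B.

B#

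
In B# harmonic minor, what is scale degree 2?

The B# harmonic minor scale runs B# C## D# E# F## G# A##.
Degree 2 is C##.

C##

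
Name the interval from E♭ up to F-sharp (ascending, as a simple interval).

augmented second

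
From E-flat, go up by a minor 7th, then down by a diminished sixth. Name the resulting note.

F#

A minor seventh up from Eb is Db (letter D, 10 semitones up).
A diminished sixth down from Db is F# (letter F, 7 semitones down).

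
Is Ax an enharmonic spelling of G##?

No

Two spellings are enharmonically equivalent only if they share a pitch class.
Here A## → 11, G## → 9; 9 ≠ 11, so they are not.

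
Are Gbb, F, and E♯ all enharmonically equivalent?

Gbb = pitch class 5 and F = pitch class 5 and E# = pitch class 5 — the same pitch class, so they are enharmonic equivalents.

Yes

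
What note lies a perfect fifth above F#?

C#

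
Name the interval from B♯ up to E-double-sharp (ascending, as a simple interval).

augmented fourth

The letter names run B→E, a span of 3 letter steps, so the interval is some kind of fourth.
B# to E## is 6 semitones. A perfect fourth is 5, so 6 makes it augmented.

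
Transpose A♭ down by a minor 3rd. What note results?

F

A down a major third is F, so the target letter is F.
From Ab, a minor third is 3 semitones down: F.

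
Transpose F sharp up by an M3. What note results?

F up a major third is A, so the target letter is A.
From F#, a major third is 4 semitones up: A#.

A#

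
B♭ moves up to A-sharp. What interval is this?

augmented seventh

Counting letters B–C–D–E–F–G–A gives a seventh.
Bb→A# = 12 semitones, 1 wider than the major seventh (11), so augmented.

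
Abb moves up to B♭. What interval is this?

augmented second

The letter names run A→B, a span of 1 letter step, so the interval is some kind of second.
Abb to Bb is 3 semitones. A major second is 2, so 3 makes it augmented.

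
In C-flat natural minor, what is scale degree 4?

The Cb natural minor scale runs Cb Db Ebb Fb Gb Abb Bbb.
Degree 4 is Fb.

Fb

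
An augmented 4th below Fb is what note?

Cbb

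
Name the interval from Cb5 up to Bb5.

The letter names run C→B, a span of 6 letter steps, so the interval is some kind of seventh.
Cb to Bb is 11 semitones. A major seventh is 11, so 11 makes it major.

major seventh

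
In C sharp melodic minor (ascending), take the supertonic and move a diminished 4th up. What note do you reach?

G

The supertonic of C# melodic minor (ascending) is D#.
A diminished fourth (4 semitones) above D# lands on the letter G, giving G.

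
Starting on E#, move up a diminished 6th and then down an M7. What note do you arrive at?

Db

A diminished sixth up from E# is C (letter C, 7 semitones up).
A major seventh down from C is Db (letter D, 11 semitones down).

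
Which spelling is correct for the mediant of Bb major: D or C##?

D

Each scale degree takes a distinct letter name. Degree 3 of a scale on B must use the letter D.
D and C## are enharmonically the same pitch, but only D uses the letter D, so it is the correct spelling here.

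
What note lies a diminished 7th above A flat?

A up a major seventh is G#, so the target letter is G.
From Ab, a diminished seventh is 9 semitones up: Gbb.

Gbb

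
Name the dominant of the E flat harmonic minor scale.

Degree 5 takes the letter 4 steps above E, which is B.
In harmonic minor, degree 5 sits 7 semitones above the tonic. Eb + 7 semitones is pitch class 10, spelled on B as Bb.

Bb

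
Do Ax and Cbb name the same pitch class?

No

A## is pitch class 11; Cbb is pitch class 10.
The pitch classes differ (11 vs. 10), so they are not enharmonic equivalents.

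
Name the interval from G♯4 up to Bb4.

diminished third

Counting letters G–A–B gives a third.
G#→Bb = 2 semitones, 2 narrower than the major third (4), so diminished.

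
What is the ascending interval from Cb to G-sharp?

Counting letters C–D–E–F–G gives a fifth.
Cb→G# = 9 semitones, 2 wider than the perfect fifth (7), so doubly augmented.

doubly augmented fifth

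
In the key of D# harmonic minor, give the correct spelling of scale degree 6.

B

The D# harmonic minor scale runs D# E# F# G# A# B C##.
Degree 6 is B.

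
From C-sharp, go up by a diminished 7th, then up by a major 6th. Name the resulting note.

A diminished seventh up from C# is Bb (letter B, 9 semitones up).
A major sixth up from Bb is G (letter G, 9 semitones up).

G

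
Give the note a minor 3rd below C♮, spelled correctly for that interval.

C down a major third is Ab, so the target letter is A.
From C, a minor third is 3 semitones down: A.

A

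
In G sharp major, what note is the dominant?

Degree 5 takes the letter 4 steps above G, which is D.
In major, degree 5 sits 7 semitones above the tonic. G# + 7 semitones is pitch class 3, spelled on D as D#.

D#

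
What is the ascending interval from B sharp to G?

diminished sixth

The letter names run B→G, a span of 5 letter steps, so the interval is some kind of sixth.
B# to G is 7 semitones. A major sixth is 9, so 7 makes it diminished.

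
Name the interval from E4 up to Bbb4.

doubly diminished fifth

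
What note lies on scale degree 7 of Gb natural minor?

Fb

The Gb natural minor scale runs Gb Ab Bbb Cb Db Ebb Fb.
Degree 7 is Fb.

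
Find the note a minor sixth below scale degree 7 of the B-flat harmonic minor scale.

C#

Scale degree 7 of Bb harmonic minor is A.
A minor sixth (8 semitones) below A lands on the letter C, giving C#.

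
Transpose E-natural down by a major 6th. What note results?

G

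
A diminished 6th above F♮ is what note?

F up a major sixth is D, so the target letter is D.
From F, a diminished sixth is 7 semitones up: Dbb.

Dbb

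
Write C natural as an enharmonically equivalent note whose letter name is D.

Plain D sits 2 semitones above C, so on the letter D the same pitch needs a double flat: Dbb.

Dbb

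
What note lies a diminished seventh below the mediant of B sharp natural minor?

The mediant of B# natural minor is D#.
A diminished seventh (9 semitones) below D# lands on the letter E, giving E##.

E##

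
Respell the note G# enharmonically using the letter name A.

Ab

Plain A sits 1 semitone above G#, so on the letter A the same pitch needs a flat: Ab.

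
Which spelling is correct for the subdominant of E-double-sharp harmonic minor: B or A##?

Each scale degree takes a distinct letter name. Degree 4 of a scale on E must use the letter A.
A## and B are enharmonically the same pitch, but only A## uses the letter A, so it is the correct spelling here.

A##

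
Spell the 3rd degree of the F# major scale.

The F# major scale runs F# G# A# B C# D# E#.
Degree 3 is A#.

A#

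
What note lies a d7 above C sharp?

Bb

A seventh above C lands on the letter B.
A diminished seventh spans 9 semitones, so C# moves to pitch class 10. On the letter B that is Bb.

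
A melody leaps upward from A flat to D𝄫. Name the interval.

Counting letters A–B–C–D gives a fourth.
Ab→Dbb = 4 semitones, 1 narrower than the perfect fourth (5), so diminished.

diminished fourth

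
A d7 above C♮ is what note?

A seventh above C lands on the letter B.
A diminished seventh spans 9 semitones, so C moves to pitch class 9. On the letter B that is Bbb.

Bbb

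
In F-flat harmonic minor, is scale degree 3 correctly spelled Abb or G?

Abb

Each scale degree takes a distinct letter name. Degree 3 of a scale on F must use the letter A.
Abb and G are enharmonically the same pitch, but only Abb uses the letter A, so it is the correct spelling here.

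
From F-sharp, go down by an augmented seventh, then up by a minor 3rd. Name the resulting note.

Bbb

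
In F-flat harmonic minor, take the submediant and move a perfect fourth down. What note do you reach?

The submediant of Fb harmonic minor is Dbb.
A perfect fourth (5 semitones) below Dbb lands on the letter A, giving Abb.

Abb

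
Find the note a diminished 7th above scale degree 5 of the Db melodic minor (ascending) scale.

Gbb

Scale degree 5 of Db melodic minor (ascending) is Ab.
A diminished seventh (9 semitones) above Ab lands on the letter G, giving Gbb.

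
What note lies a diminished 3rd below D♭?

D down a major third is Bb, so the target letter is B.
From Db, a diminished third is 2 semitones down: B.

B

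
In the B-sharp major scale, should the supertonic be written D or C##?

C##

Each scale degree takes a distinct letter name. Degree 2 of a scale on B must use the letter C.
C## and D are enharmonically the same pitch, but only C## uses the letter C, so it is the correct spelling here.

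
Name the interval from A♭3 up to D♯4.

doubly augmented fourth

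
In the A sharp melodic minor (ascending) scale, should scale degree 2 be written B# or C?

Each scale degree takes a distinct letter name. Degree 2 of a scale on A must use the letter B.
B# and C are enharmonically the same pitch, but only B# uses the letter B, so it is the correct spelling here.

B#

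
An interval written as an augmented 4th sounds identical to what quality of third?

doubly augmented

An augmented fourth spans 6 semitones.
A third spanning 6 semitones is doubly augmented (the major third is 4).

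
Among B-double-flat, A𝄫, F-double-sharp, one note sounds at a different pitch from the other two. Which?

Bbb

In 12-tone equal temperament, enharmonic equivalents share a pitch class. Bbb is pitch class 9; Abb is pitch class 7; F## is pitch class 7.
Abb and F## share pitch class 7, while Bbb is pitch class 9.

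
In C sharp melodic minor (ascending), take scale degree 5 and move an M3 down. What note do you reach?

Scale degree 5 of C# melodic minor (ascending) is G#.
A major third (4 semitones) below G# lands on the letter E, giving E.

E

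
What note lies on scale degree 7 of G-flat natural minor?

Fb

Degree 7 takes the letter 6 steps above G, which is F.
In natural minor, degree 7 sits 10 semitones above the tonic. Gb + 10 semitones is pitch class 4, spelled on F as Fb.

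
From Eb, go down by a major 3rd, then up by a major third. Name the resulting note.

Eb

A major third down from Eb is Cb (letter C, 4 semitones down).
A major third up from Cb is Eb (letter E, 4 semitones up).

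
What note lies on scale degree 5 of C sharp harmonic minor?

G#

The C# harmonic minor scale runs C# D# E F# G# A B#.
Degree 5 is G#.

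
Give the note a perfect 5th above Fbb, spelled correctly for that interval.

Cbb

F up a perfect fifth is C, so the target letter is C.
From Fbb, a perfect fifth is 7 semitones up: Cbb.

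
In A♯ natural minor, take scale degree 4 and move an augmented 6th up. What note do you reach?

Scale degree 4 of A# natural minor is D#.
An augmented sixth (10 semitones) above D# lands on the letter B, giving B##.

B##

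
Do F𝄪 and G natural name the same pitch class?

Yes

F## is pitch class 7; G is pitch class 7.
All spellings map to pitch class 7, so they are enharmonically equivalent.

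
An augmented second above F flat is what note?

F up a major second is G, so the target letter is G.
From Fb, an augmented second is 3 semitones up: G.

G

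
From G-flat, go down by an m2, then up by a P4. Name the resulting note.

Bb

A minor second down from Gb is F (letter F, 1 semitone down).
A perfect fourth up from F is Bb (letter B, 5 semitones up).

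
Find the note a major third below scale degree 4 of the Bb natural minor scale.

Scale degree 4 of Bb natural minor is Eb.
A major third (4 semitones) below Eb lands on the letter C, giving Cb.

Cb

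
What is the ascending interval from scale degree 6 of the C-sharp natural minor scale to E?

Scale degree 6 of C# natural minor is A.
A up to E: letters A→E make it a fifth; 7 semitones makes it perfect.

perfect fifth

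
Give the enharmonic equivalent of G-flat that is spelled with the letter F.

F#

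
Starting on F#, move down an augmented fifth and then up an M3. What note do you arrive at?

D

An augmented fifth down from F# is Bb (letter B, 8 semitones down).
A major third up from Bb is D (letter D, 4 semitones up).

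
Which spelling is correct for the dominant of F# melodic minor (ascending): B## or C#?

Each scale degree takes a distinct letter name. Degree 5 of a scale on F must use the letter C.
C# and B## are enharmonically the same pitch, but only C# uses the letter C, so it is the correct spelling here.

C#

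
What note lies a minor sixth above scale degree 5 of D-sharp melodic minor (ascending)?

Scale degree 5 of D# melodic minor (ascending) is A#.
A minor sixth (8 semitones) above A# lands on the letter F, giving F#.

F#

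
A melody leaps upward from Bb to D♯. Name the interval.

augmented third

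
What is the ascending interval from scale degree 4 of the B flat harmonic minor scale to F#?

augmented second

Scale degree 4 of Bb harmonic minor is Eb.
Eb up to F#: letters E→F make it a second; 3 semitones makes it augmented.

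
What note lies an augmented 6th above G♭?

E

A sixth above G lands on the letter E.
An augmented sixth spans 10 semitones, so Gb moves to pitch class 4. On the letter E that is E.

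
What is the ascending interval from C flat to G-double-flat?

Counting letters C–D–E–F–G gives a fifth.
Cb→Gbb = 6 semitones, 1 narrower than the perfect fifth (7), so diminished.

diminished fifth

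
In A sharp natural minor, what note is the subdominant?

The A# natural minor scale runs A# B# C# D# E# F# G#.
Degree 4 is D#.

D#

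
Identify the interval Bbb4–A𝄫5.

minor seventh

The letter names run B→A, a span of 6 letter steps, so the interval is some kind of seventh.
Bbb to Abb is 10 semitones. A major seventh is 11, so 10 makes it minor.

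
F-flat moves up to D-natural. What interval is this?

augmented sixth

Counting letters F–G–A–B–C–D gives a sixth.
Fb→D = 10 semitones, 1 wider than the major sixth (9), so augmented.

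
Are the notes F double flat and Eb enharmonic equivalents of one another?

Yes

Fbb = pitch class 3 and Eb = pitch class 3 — the same pitch class, so they are enharmonic equivalents.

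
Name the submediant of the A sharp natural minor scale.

F#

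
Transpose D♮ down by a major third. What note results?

Bb

D down a major third is Bb, so the target letter is B.
From D, a major third is 4 semitones down: Bb.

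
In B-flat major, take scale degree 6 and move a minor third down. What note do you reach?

Scale degree 6 of Bb major is G.
A minor third (3 semitones) below G lands on the letter E, giving E.

E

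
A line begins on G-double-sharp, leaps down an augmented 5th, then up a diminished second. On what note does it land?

Db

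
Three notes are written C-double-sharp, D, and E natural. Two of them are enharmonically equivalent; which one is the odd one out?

In 12-tone equal temperament, enharmonic equivalents share a pitch class. C## is pitch class 2; D is pitch class 2; E is pitch class 4.
C## and D share pitch class 2, while E is pitch class 4.

E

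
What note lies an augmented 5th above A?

E#

A fifth above A lands on the letter E.
An augmented fifth spans 8 semitones, so A moves to pitch class 5. On the letter E that is E#.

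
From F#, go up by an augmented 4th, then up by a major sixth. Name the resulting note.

An augmented fourth up from F# is B# (letter B, 6 semitones up).
A major sixth up from B# is G## (letter G, 9 semitones up).

G##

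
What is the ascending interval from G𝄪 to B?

diminished third

Counting letters G–A–B gives a third.
G##→B = 2 semitones, 2 narrower than the major third (4), so diminished.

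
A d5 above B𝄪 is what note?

A fifth above B lands on the letter F.
A diminished fifth spans 6 semitones, so B## moves to pitch class 7. On the letter F that is F##.

F##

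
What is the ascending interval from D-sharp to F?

diminished third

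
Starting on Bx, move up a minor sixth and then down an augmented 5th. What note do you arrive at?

C#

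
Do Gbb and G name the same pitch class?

No

Two spellings are enharmonically equivalent only if they share a pitch class.
Here Gbb → 5, G → 7; 5 ≠ 7, so they are not.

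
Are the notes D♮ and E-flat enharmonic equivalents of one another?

D is pitch class 2; Eb is pitch class 3.
The pitch classes differ (2 vs. 3), so they are not enharmonic equivalents.

No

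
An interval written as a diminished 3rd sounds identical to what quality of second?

major

A diminished third spans 2 semitones.
A second spanning 2 semitones is major (the major second is 2).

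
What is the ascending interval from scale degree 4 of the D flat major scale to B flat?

Scale degree 4 of Db major is Gb.
Gb up to Bb: letters G→B make it a third; 4 semitones makes it major.

major third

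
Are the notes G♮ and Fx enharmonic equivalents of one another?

G is pitch class 7; F## is pitch class 7.
All spellings map to pitch class 7, so they are enharmonically equivalent.

Yes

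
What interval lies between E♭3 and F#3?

The letter names run E→F, a span of 1 letter step, so the interval is some kind of second.
Eb to F# is 3 semitones. A major second is 2, so 3 makes it augmented.

augmented second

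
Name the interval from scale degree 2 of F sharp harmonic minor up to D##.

Scale degree 2 of F# harmonic minor is G#.
G# up to D##: letters G→D make it a fifth; 8 semitones makes it augmented.

augmented fifth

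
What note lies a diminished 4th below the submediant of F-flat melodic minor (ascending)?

A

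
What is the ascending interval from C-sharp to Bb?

The letter names run C→B, a span of 6 letter steps, so the interval is some kind of seventh.
C# to Bb is 9 semitones. A major seventh is 11, so 9 makes it diminished.

diminished seventh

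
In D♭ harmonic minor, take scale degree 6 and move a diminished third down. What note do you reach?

Scale degree 6 of Db harmonic minor is Bbb.
A diminished third (2 semitones) below Bbb lands on the letter G, giving G.

G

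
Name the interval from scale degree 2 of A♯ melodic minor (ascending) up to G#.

Scale degree 2 of A# melodic minor (ascending) is B#.
B# up to G#: letters B→G make it a sixth; 8 semitones makes it minor.

minor sixth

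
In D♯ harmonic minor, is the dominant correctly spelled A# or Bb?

A#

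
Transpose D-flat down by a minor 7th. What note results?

D down a major seventh is Eb, so the target letter is E.
From Db, a minor seventh is 10 semitones down: Eb.

Eb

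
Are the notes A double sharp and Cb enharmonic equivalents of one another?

Yes

A## = pitch class 11 and Cb = pitch class 11 — the same pitch class, so they are enharmonic equivalents.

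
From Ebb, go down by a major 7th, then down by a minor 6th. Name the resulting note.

Abb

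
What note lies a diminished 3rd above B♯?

B up a major third is D#, so the target letter is D.
From B#, a diminished third is 2 semitones up: D.

D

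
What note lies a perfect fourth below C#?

G#

C down a perfect fourth is G, so the target letter is G.
From C#, a perfect fourth is 5 semitones down: G#.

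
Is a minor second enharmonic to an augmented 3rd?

A minor second spans 1 semitone; an augmented third spans 5.
The spans differ, so they are not enharmonic equivalents.

No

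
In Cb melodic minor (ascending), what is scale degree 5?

Gb

The Cb melodic minor (ascending) scale runs Cb Db Ebb Fb Gb Ab Bb.
Degree 5 is Gb.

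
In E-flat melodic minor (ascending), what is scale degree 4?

The Eb melodic minor (ascending) scale runs Eb F Gb Ab Bb C D.
Degree 4 is Ab.

Ab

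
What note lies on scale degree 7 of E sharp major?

Degree 7 takes the letter 6 steps above E, which is D.
In major, degree 7 sits 11 semitones above the tonic. E# + 11 semitones is pitch class 4, spelled on D as D##.

D##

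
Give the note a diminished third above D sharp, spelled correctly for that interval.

F

D up a major third is F#, so the target letter is F.
From D#, a diminished third is 2 semitones up: F.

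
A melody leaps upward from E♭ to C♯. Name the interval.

augmented sixth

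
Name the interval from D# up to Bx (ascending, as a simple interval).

augmented sixth

Counting letters D–E–F–G–A–B gives a sixth.
D#→B## = 10 semitones, 1 wider than the major sixth (9), so augmented.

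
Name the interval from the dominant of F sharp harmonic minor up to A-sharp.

The dominant of F# harmonic minor is C#.
C# up to A#: letters C→A make it a sixth; 9 semitones makes it major.

major sixth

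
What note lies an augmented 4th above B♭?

E

B up a perfect fourth is E, so the target letter is E.
From Bb, an augmented fourth is 6 semitones up: E.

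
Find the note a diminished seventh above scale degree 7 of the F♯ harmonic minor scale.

Scale degree 7 of F# harmonic minor is E#.
A diminished seventh (9 semitones) above E# lands on the letter D, giving D.

D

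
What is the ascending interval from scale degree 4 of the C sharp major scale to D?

Scale degree 4 of C# major is F#.
F# up to D: letters F→D make it a sixth; 8 semitones makes it minor.

minor sixth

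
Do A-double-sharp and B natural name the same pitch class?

Yes

A## is pitch class 11; B is pitch class 11.
All spellings map to pitch class 11, so they are enharmonically equivalent.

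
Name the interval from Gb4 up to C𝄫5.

diminished fourth

The letter names run G→C, a span of 3 letter steps, so the interval is some kind of fourth.
Gb to Cbb is 4 semitones. A perfect fourth is 5, so 4 makes it diminished.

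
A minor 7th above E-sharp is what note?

A seventh above E lands on the letter D.
A minor seventh spans 10 semitones, so E# moves to pitch class 3. On the letter D that is D#.

D#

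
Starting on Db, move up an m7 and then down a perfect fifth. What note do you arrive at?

A minor seventh up from Db is Cb (letter C, 10 semitones up).
A perfect fifth down from Cb is Fb (letter F, 7 semitones down).

Fb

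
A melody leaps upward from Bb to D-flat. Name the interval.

Counting letters B–C–D gives a third.
Bb→Db = 3 semitones, 1 narrower than the major third (4), so minor.

minor third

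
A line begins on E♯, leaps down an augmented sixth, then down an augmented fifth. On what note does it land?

An augmented sixth down from E# is G (letter G, 10 semitones down).
An augmented fifth down from G is Cb (letter C, 8 semitones down).

Cb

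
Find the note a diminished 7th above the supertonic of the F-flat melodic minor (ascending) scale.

The supertonic of Fb melodic minor (ascending) is Gb.
A diminished seventh (9 semitones) above Gb lands on the letter F, giving Fbb.

Fbb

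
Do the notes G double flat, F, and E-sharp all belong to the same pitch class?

Yes

Gbb is pitch class 5; F is pitch class 5; E# is pitch class 5.
All spellings map to pitch class 5, so they are enharmonically equivalent.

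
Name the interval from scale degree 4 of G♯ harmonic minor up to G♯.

Scale degree 4 of G# harmonic minor is C#.
C# up to G#: letters C→G make it a fifth; 7 semitones makes it perfect.

perfect fifth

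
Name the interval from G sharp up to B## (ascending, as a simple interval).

augmented third

Counting letters G–A–B gives a third.
G#→B## = 5 semitones, 1 wider than the major third (4), so augmented.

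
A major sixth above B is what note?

A sixth above B lands on the letter G.
A major sixth spans 9 semitones, so B moves to pitch class 8. On the letter G that is G#.

G#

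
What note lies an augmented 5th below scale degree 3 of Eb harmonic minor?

Cbb

Scale degree 3 of Eb harmonic minor is Gb.
An augmented fifth (8 semitones) below Gb lands on the letter C, giving Cbb.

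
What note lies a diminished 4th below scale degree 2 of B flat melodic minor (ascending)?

G#

Scale degree 2 of Bb melodic minor (ascending) is C.
A diminished fourth (4 semitones) below C lands on the letter G, giving G#.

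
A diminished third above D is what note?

Fb

D up a major third is F#, so the target letter is F.
From D, a diminished third is 2 semitones up: Fb.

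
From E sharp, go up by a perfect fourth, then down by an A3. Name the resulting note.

A perfect fourth up from E# is A# (letter A, 5 semitones up).
An augmented third down from A# is F (letter F, 5 semitones down).

F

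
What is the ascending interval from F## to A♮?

The letter names run F→A, a span of 2 letter steps, so the interval is some kind of third.
F## to A is 2 semitones. A major third is 4, so 2 makes it diminished.

diminished third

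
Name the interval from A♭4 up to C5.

major third

The letter names run A→C, a span of 2 letter steps, so the interval is some kind of third.
Ab to C is 4 semitones. A major third is 4, so 4 makes it major.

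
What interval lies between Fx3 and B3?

The letter names run F→B, a span of 3 letter steps, so the interval is some kind of fourth.
F## to B is 4 semitones. A perfect fourth is 5, so 4 makes it diminished.

diminished fourth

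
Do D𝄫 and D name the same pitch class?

No

Two spellings are enharmonically equivalent only if they share a pitch class.
Here Dbb → 0, D → 2; 0 ≠ 2, so they are not.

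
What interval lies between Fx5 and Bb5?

doubly diminished fourth

The letter names run F→B, a span of 3 letter steps, so the interval is some kind of fourth.
F## to Bb is 3 semitones. A perfect fourth is 5, so 3 makes it doubly diminished.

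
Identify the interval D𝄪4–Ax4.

perfect fifth

The letter names run D→A, a span of 4 letter steps, so the interval is some kind of fifth.
D## to A## is 7 semitones. A perfect fifth is 7, so 7 makes it perfect.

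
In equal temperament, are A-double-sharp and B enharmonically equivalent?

A## = pitch class 11 and B = pitch class 11 — the same pitch class, so they are enharmonic equivalents.

Yes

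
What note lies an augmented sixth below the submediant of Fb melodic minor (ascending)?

The submediant of Fb melodic minor (ascending) is Db.
An augmented sixth (10 semitones) below Db lands on the letter F, giving Fbb.

Fbb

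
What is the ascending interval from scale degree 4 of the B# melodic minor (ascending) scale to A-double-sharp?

Scale degree 4 of B# melodic minor (ascending) is E#.
E# up to A##: letters E→A make it a fourth; 6 semitones makes it augmented.

augmented fourth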